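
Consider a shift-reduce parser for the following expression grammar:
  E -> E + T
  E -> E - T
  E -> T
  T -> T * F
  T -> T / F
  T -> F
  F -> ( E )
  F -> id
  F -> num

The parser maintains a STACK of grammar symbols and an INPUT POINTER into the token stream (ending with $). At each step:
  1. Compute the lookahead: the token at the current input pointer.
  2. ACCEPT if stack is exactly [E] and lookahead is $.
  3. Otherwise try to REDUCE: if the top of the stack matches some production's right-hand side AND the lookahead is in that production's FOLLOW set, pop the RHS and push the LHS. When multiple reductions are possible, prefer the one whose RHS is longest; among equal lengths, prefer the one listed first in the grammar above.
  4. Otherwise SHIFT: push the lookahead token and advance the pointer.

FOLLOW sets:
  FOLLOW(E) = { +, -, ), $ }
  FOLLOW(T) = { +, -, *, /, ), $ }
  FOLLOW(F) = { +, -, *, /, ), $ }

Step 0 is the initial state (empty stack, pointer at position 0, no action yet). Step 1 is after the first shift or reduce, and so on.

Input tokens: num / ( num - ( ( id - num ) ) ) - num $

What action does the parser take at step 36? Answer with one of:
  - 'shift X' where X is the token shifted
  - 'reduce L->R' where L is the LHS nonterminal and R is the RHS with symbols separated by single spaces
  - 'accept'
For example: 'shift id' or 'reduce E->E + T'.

Step 1: shift num. Stack=[num] ptr=1 lookahead=/ remaining=[/ ( num - ( ( id - num ) ) ) - num $]
Step 2: reduce F->num. Stack=[F] ptr=1 lookahead=/ remaining=[/ ( num - ( ( id - num ) ) ) - num $]
Step 3: reduce T->F. Stack=[T] ptr=1 lookahead=/ remaining=[/ ( num - ( ( id - num ) ) ) - num $]
Step 4: shift /. Stack=[T /] ptr=2 lookahead=( remaining=[( num - ( ( id - num ) ) ) - num $]
Step 5: shift (. Stack=[T / (] ptr=3 lookahead=num remaining=[num - ( ( id - num ) ) ) - num $]
Step 6: shift num. Stack=[T / ( num] ptr=4 lookahead=- remaining=[- ( ( id - num ) ) ) - num $]
Step 7: reduce F->num. Stack=[T / ( F] ptr=4 lookahead=- remaining=[- ( ( id - num ) ) ) - num $]
Step 8: reduce T->F. Stack=[T / ( T] ptr=4 lookahead=- remaining=[- ( ( id - num ) ) ) - num $]
Step 9: reduce E->T. Stack=[T / ( E] ptr=4 lookahead=- remaining=[- ( ( id - num ) ) ) - num $]
Step 10: shift -. Stack=[T / ( E -] ptr=5 lookahead=( remaining=[( ( id - num ) ) ) - num $]
Step 11: shift (. Stack=[T / ( E - (] ptr=6 lookahead=( remaining=[( id - num ) ) ) - num $]
Step 12: shift (. Stack=[T / ( E - ( (] ptr=7 lookahead=id remaining=[id - num ) ) ) - num $]
Step 13: shift id. Stack=[T / ( E - ( ( id] ptr=8 lookahead=- remaining=[- num ) ) ) - num $]
Step 14: reduce F->id. Stack=[T / ( E - ( ( F] ptr=8 lookahead=- remaining=[- num ) ) ) - num $]
Step 15: reduce T->F. Stack=[T / ( E - ( ( T] ptr=8 lookahead=- remaining=[- num ) ) ) - num $]
Step 16: reduce E->T. Stack=[T / ( E - ( ( E] ptr=8 lookahead=- remaining=[- num ) ) ) - num $]
Step 17: shift -. Stack=[T / ( E - ( ( E -] ptr=9 lookahead=num remaining=[num ) ) ) - num $]
Step 18: shift num. Stack=[T / ( E - ( ( E - num] ptr=10 lookahead=) remaining=[) ) ) - num $]
Step 19: reduce F->num. Stack=[T / ( E - ( ( E - F] ptr=10 lookahead=) remaining=[) ) ) - num $]
Step 20: reduce T->F. Stack=[T / ( E - ( ( E - T] ptr=10 lookahead=) remaining=[) ) ) - num $]
Step 21: reduce E->E - T. Stack=[T / ( E - ( ( E] ptr=10 lookahead=) remaining=[) ) ) - num $]
Step 22: shift ). Stack=[T / ( E - ( ( E )] ptr=11 lookahead=) remaining=[) ) - num $]
Step 23: reduce F->( E ). Stack=[T / ( E - ( F] ptr=11 lookahead=) remaining=[) ) - num $]
Step 24: reduce T->F. Stack=[T / ( E - ( T] ptr=11 lookahead=) remaining=[) ) - num $]
Step 25: reduce E->T. Stack=[T / ( E - ( E] ptr=11 lookahead=) remaining=[) ) - num $]
Step 26: shift ). Stack=[T / ( E - ( E )] ptr=12 lookahead=) remaining=[) - num $]
Step 27: reduce F->( E ). Stack=[T / ( E - F] ptr=12 lookahead=) remaining=[) - num $]
Step 28: reduce T->F. Stack=[T / ( E - T] ptr=12 lookahead=) remaining=[) - num $]
Step 29: reduce E->E - T. Stack=[T / ( E] ptr=12 lookahead=) remaining=[) - num $]
Step 30: shift ). Stack=[T / ( E )] ptr=13 lookahead=- remaining=[- num $]
Step 31: reduce F->( E ). Stack=[T / F] ptr=13 lookahead=- remaining=[- num $]
Step 32: reduce T->T / F. Stack=[T] ptr=13 lookahead=- remaining=[- num $]
Step 33: reduce E->T. Stack=[E] ptr=13 lookahead=- remaining=[- num $]
Step 34: shift -. Stack=[E -] ptr=14 lookahead=num remaining=[num $]
Step 35: shift num. Stack=[E - num] ptr=15 lookahead=$ remaining=[$]
Step 36: reduce F->num. Stack=[E - F] ptr=15 lookahead=$ remaining=[$]

Answer: reduce F->num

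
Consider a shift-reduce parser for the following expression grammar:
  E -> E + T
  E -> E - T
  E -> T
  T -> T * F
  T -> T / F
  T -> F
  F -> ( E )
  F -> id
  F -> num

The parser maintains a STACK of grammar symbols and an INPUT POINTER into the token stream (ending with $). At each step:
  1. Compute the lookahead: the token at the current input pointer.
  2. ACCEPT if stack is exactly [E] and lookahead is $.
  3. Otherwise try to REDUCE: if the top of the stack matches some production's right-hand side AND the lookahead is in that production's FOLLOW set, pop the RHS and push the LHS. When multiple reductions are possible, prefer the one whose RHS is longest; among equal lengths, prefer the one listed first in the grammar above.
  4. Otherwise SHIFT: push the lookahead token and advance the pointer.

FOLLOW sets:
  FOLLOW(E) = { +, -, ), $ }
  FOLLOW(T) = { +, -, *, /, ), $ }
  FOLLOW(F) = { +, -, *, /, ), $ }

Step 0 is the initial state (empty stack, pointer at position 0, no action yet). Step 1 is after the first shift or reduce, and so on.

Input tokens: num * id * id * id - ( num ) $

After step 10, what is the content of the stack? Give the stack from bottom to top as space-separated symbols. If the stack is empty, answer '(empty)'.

Answer: T * F

Derivation:
Step 1: shift num. Stack=[num] ptr=1 lookahead=* remaining=[* id * id * id - ( num ) $]
Step 2: reduce F->num. Stack=[F] ptr=1 lookahead=* remaining=[* id * id * id - ( num ) $]
Step 3: reduce T->F. Stack=[T] ptr=1 lookahead=* remaining=[* id * id * id - ( num ) $]
Step 4: shift *. Stack=[T *] ptr=2 lookahead=id remaining=[id * id * id - ( num ) $]
Step 5: shift id. Stack=[T * id] ptr=3 lookahead=* remaining=[* id * id - ( num ) $]
Step 6: reduce F->id. Stack=[T * F] ptr=3 lookahead=* remaining=[* id * id - ( num ) $]
Step 7: reduce T->T * F. Stack=[T] ptr=3 lookahead=* remaining=[* id * id - ( num ) $]
Step 8: shift *. Stack=[T *] ptr=4 lookahead=id remaining=[id * id - ( num ) $]
Step 9: shift id. Stack=[T * id] ptr=5 lookahead=* remaining=[* id - ( num ) $]
Step 10: reduce F->id. Stack=[T * F] ptr=5 lookahead=* remaining=[* id - ( num ) $]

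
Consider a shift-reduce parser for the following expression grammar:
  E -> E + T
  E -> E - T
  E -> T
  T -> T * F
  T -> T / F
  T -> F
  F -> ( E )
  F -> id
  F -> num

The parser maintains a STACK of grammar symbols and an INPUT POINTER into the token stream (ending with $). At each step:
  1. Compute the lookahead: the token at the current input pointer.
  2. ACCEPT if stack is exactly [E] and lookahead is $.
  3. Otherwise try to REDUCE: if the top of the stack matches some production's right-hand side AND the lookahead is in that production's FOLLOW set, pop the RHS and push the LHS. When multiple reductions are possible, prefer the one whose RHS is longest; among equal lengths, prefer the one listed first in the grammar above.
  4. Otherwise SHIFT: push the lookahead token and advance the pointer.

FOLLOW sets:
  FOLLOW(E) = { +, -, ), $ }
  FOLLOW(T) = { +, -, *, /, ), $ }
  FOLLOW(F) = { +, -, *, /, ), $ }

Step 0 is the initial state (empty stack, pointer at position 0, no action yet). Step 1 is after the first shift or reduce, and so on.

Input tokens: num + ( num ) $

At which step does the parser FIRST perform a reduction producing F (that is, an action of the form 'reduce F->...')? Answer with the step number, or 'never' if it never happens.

Answer: 2

Derivation:
Step 1: shift num. Stack=[num] ptr=1 lookahead=+ remaining=[+ ( num ) $]
Step 2: reduce F->num. Stack=[F] ptr=1 lookahead=+ remaining=[+ ( num ) $]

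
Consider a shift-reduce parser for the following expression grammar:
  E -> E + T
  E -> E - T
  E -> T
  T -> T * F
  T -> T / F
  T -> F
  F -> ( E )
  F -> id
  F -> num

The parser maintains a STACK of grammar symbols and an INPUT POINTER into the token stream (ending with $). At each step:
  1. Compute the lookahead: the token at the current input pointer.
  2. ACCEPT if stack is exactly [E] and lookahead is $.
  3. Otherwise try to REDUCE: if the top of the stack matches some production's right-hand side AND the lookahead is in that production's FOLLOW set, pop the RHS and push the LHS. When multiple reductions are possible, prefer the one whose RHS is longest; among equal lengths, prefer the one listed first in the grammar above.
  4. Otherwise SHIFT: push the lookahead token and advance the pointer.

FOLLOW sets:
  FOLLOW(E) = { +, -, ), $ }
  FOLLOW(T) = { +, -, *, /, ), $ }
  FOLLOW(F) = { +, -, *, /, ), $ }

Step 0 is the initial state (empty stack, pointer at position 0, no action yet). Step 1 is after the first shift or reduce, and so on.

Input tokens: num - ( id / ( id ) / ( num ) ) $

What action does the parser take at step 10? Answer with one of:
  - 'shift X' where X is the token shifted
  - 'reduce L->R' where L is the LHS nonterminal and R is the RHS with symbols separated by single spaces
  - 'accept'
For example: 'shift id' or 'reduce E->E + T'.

Step 1: shift num. Stack=[num] ptr=1 lookahead=- remaining=[- ( id / ( id ) / ( num ) ) $]
Step 2: reduce F->num. Stack=[F] ptr=1 lookahead=- remaining=[- ( id / ( id ) / ( num ) ) $]
Step 3: reduce T->F. Stack=[T] ptr=1 lookahead=- remaining=[- ( id / ( id ) / ( num ) ) $]
Step 4: reduce E->T. Stack=[E] ptr=1 lookahead=- remaining=[- ( id / ( id ) / ( num ) ) $]
Step 5: shift -. Stack=[E -] ptr=2 lookahead=( remaining=[( id / ( id ) / ( num ) ) $]
Step 6: shift (. Stack=[E - (] ptr=3 lookahead=id remaining=[id / ( id ) / ( num ) ) $]
Step 7: shift id. Stack=[E - ( id] ptr=4 lookahead=/ remaining=[/ ( id ) / ( num ) ) $]
Step 8: reduce F->id. Stack=[E - ( F] ptr=4 lookahead=/ remaining=[/ ( id ) / ( num ) ) $]
Step 9: reduce T->F. Stack=[E - ( T] ptr=4 lookahead=/ remaining=[/ ( id ) / ( num ) ) $]
Step 10: shift /. Stack=[E - ( T /] ptr=5 lookahead=( remaining=[( id ) / ( num ) ) $]

Answer: shift /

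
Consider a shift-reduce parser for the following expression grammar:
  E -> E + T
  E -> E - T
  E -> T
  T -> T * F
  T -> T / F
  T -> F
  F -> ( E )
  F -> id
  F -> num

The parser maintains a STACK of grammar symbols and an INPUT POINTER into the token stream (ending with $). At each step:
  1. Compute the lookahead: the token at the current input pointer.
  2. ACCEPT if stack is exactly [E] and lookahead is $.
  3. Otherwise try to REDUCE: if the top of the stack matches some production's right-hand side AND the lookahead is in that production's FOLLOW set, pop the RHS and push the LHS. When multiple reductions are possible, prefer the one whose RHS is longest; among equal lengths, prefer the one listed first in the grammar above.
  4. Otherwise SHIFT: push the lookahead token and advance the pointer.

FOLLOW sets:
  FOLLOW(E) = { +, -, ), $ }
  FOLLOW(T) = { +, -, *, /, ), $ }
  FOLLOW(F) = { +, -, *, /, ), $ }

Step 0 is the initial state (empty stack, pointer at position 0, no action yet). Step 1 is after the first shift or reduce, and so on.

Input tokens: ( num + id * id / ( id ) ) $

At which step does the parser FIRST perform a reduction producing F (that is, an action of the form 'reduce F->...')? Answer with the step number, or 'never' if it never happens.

Step 1: shift (. Stack=[(] ptr=1 lookahead=num remaining=[num + id * id / ( id ) ) $]
Step 2: shift num. Stack=[( num] ptr=2 lookahead=+ remaining=[+ id * id / ( id ) ) $]
Step 3: reduce F->num. Stack=[( F] ptr=2 lookahead=+ remaining=[+ id * id / ( id ) ) $]

Answer: 3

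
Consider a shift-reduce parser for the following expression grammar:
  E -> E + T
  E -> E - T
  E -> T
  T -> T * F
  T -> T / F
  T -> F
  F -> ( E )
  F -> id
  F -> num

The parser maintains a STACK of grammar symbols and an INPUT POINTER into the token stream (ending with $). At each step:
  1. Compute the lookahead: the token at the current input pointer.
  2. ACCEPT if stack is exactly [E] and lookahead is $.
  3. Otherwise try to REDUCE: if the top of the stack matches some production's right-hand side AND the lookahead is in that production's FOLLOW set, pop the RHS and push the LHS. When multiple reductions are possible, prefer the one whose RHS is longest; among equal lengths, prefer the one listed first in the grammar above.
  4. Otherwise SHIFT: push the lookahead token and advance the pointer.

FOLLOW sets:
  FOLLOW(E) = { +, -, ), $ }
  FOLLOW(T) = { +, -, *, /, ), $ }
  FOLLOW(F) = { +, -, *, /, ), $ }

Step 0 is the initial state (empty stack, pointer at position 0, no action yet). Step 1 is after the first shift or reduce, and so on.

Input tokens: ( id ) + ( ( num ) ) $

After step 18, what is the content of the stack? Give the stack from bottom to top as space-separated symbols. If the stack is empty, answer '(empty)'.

Answer: E + ( F

Derivation:
Step 1: shift (. Stack=[(] ptr=1 lookahead=id remaining=[id ) + ( ( num ) ) $]
Step 2: shift id. Stack=[( id] ptr=2 lookahead=) remaining=[) + ( ( num ) ) $]
Step 3: reduce F->id. Stack=[( F] ptr=2 lookahead=) remaining=[) + ( ( num ) ) $]
Step 4: reduce T->F. Stack=[( T] ptr=2 lookahead=) remaining=[) + ( ( num ) ) $]
Step 5: reduce E->T. Stack=[( E] ptr=2 lookahead=) remaining=[) + ( ( num ) ) $]
Step 6: shift ). Stack=[( E )] ptr=3 lookahead=+ remaining=[+ ( ( num ) ) $]
Step 7: reduce F->( E ). Stack=[F] ptr=3 lookahead=+ remaining=[+ ( ( num ) ) $]
Step 8: reduce T->F. Stack=[T] ptr=3 lookahead=+ remaining=[+ ( ( num ) ) $]
Step 9: reduce E->T. Stack=[E] ptr=3 lookahead=+ remaining=[+ ( ( num ) ) $]
Step 10: shift +. Stack=[E +] ptr=4 lookahead=( remaining=[( ( num ) ) $]
Step 11: shift (. Stack=[E + (] ptr=5 lookahead=( remaining=[( num ) ) $]
Step 12: shift (. Stack=[E + ( (] ptr=6 lookahead=num remaining=[num ) ) $]
Step 13: shift num. Stack=[E + ( ( num] ptr=7 lookahead=) remaining=[) ) $]
Step 14: reduce F->num. Stack=[E + ( ( F] ptr=7 lookahead=) remaining=[) ) $]
Step 15: reduce T->F. Stack=[E + ( ( T] ptr=7 lookahead=) remaining=[) ) $]
Step 16: reduce E->T. Stack=[E + ( ( E] ptr=7 lookahead=) remaining=[) ) $]
Step 17: shift ). Stack=[E + ( ( E )] ptr=8 lookahead=) remaining=[) $]
Step 18: reduce F->( E ). Stack=[E + ( F] ptr=8 lookahead=) remaining=[) $]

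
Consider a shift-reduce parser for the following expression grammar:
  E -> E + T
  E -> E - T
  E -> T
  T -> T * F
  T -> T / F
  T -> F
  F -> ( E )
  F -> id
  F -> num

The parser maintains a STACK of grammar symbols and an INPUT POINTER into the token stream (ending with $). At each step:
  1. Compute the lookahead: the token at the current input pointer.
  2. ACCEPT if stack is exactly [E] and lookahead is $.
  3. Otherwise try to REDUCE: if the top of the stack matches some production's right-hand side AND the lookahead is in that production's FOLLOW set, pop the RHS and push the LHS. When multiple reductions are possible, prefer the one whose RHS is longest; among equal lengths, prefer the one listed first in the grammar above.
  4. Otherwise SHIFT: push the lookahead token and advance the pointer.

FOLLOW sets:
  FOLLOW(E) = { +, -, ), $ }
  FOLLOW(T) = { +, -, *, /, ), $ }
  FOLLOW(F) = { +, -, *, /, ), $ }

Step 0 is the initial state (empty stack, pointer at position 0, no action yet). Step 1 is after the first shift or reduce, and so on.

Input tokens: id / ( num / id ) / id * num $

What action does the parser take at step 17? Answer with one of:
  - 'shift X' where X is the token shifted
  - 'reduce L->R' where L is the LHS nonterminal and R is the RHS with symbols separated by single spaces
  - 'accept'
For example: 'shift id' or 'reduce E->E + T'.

Step 1: shift id. Stack=[id] ptr=1 lookahead=/ remaining=[/ ( num / id ) / id * num $]
Step 2: reduce F->id. Stack=[F] ptr=1 lookahead=/ remaining=[/ ( num / id ) / id * num $]
Step 3: reduce T->F. Stack=[T] ptr=1 lookahead=/ remaining=[/ ( num / id ) / id * num $]
Step 4: shift /. Stack=[T /] ptr=2 lookahead=( remaining=[( num / id ) / id * num $]
Step 5: shift (. Stack=[T / (] ptr=3 lookahead=num remaining=[num / id ) / id * num $]
Step 6: shift num. Stack=[T / ( num] ptr=4 lookahead=/ remaining=[/ id ) / id * num $]
Step 7: reduce F->num. Stack=[T / ( F] ptr=4 lookahead=/ remaining=[/ id ) / id * num $]
Step 8: reduce T->F. Stack=[T / ( T] ptr=4 lookahead=/ remaining=[/ id ) / id * num $]
Step 9: shift /. Stack=[T / ( T /] ptr=5 lookahead=id remaining=[id ) / id * num $]
Step 10: shift id. Stack=[T / ( T / id] ptr=6 lookahead=) remaining=[) / id * num $]
Step 11: reduce F->id. Stack=[T / ( T / F] ptr=6 lookahead=) remaining=[) / id * num $]
Step 12: reduce T->T / F. Stack=[T / ( T] ptr=6 lookahead=) remaining=[) / id * num $]
Step 13: reduce E->T. Stack=[T / ( E] ptr=6 lookahead=) remaining=[) / id * num $]
Step 14: shift ). Stack=[T / ( E )] ptr=7 lookahead=/ remaining=[/ id * num $]
Step 15: reduce F->( E ). Stack=[T / F] ptr=7 lookahead=/ remaining=[/ id * num $]
Step 16: reduce T->T / F. Stack=[T] ptr=7 lookahead=/ remaining=[/ id * num $]
Step 17: shift /. Stack=[T /] ptr=8 lookahead=id remaining=[id * num $]

Answer: shift /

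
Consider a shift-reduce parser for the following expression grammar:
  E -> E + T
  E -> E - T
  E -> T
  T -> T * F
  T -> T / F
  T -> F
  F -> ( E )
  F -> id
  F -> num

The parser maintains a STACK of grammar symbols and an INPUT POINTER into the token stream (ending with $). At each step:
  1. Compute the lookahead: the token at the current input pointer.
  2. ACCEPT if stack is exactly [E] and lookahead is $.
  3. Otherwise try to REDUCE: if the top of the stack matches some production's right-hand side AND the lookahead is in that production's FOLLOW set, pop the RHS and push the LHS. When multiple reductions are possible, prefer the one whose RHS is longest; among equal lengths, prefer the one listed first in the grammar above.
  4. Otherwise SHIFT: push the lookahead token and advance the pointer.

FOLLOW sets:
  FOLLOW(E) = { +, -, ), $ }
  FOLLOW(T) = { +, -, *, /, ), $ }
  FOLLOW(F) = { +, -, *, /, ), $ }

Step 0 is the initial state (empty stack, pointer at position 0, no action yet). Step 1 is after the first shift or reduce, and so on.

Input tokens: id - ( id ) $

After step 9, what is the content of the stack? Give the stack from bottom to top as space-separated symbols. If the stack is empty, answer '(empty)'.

Step 1: shift id. Stack=[id] ptr=1 lookahead=- remaining=[- ( id ) $]
Step 2: reduce F->id. Stack=[F] ptr=1 lookahead=- remaining=[- ( id ) $]
Step 3: reduce T->F. Stack=[T] ptr=1 lookahead=- remaining=[- ( id ) $]
Step 4: reduce E->T. Stack=[E] ptr=1 lookahead=- remaining=[- ( id ) $]
Step 5: shift -. Stack=[E -] ptr=2 lookahead=( remaining=[( id ) $]
Step 6: shift (. Stack=[E - (] ptr=3 lookahead=id remaining=[id ) $]
Step 7: shift id. Stack=[E - ( id] ptr=4 lookahead=) remaining=[) $]
Step 8: reduce F->id. Stack=[E - ( F] ptr=4 lookahead=) remaining=[) $]
Step 9: reduce T->F. Stack=[E - ( T] ptr=4 lookahead=) remaining=[) $]

Answer: E - ( T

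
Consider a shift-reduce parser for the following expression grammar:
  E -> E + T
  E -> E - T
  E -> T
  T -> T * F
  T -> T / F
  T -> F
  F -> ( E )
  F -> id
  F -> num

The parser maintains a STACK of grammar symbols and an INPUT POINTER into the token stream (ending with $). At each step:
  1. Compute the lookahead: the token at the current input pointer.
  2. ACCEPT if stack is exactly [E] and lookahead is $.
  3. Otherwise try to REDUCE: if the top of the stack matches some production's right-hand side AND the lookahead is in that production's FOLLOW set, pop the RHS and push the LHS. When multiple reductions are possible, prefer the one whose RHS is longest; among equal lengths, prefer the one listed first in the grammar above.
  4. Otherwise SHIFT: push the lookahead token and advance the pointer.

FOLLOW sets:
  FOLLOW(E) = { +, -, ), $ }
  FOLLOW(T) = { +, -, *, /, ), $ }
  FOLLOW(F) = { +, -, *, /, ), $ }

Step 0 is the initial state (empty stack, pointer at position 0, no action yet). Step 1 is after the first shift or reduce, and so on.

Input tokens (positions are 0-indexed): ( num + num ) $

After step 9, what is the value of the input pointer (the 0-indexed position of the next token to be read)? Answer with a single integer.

Answer: 4

Derivation:
Step 1: shift (. Stack=[(] ptr=1 lookahead=num remaining=[num + num ) $]
Step 2: shift num. Stack=[( num] ptr=2 lookahead=+ remaining=[+ num ) $]
Step 3: reduce F->num. Stack=[( F] ptr=2 lookahead=+ remaining=[+ num ) $]
Step 4: reduce T->F. Stack=[( T] ptr=2 lookahead=+ remaining=[+ num ) $]
Step 5: reduce E->T. Stack=[( E] ptr=2 lookahead=+ remaining=[+ num ) $]
Step 6: shift +. Stack=[( E +] ptr=3 lookahead=num remaining=[num ) $]
Step 7: shift num. Stack=[( E + num] ptr=4 lookahead=) remaining=[) $]
Step 8: reduce F->num. Stack=[( E + F] ptr=4 lookahead=) remaining=[) $]
Step 9: reduce T->F. Stack=[( E + T] ptr=4 lookahead=) remaining=[) $]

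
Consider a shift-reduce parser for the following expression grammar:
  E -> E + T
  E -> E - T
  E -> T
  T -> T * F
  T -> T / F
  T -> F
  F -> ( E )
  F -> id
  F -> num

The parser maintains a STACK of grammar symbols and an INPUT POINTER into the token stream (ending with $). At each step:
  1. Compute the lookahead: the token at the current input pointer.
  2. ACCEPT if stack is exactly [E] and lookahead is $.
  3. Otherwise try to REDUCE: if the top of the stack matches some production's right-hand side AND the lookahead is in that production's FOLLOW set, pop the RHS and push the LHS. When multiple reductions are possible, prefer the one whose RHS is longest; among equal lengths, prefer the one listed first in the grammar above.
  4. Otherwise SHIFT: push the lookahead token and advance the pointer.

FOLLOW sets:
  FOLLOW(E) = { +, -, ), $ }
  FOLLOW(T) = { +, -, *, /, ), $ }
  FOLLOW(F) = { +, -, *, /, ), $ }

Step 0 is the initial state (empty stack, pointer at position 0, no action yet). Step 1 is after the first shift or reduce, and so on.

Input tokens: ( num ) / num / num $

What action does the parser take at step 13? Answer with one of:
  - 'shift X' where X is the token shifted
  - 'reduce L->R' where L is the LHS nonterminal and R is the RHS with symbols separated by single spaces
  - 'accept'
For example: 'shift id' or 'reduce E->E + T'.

Answer: shift /

Derivation:
Step 1: shift (. Stack=[(] ptr=1 lookahead=num remaining=[num ) / num / num $]
Step 2: shift num. Stack=[( num] ptr=2 lookahead=) remaining=[) / num / num $]
Step 3: reduce F->num. Stack=[( F] ptr=2 lookahead=) remaining=[) / num / num $]
Step 4: reduce T->F. Stack=[( T] ptr=2 lookahead=) remaining=[) / num / num $]
Step 5: reduce E->T. Stack=[( E] ptr=2 lookahead=) remaining=[) / num / num $]
Step 6: shift ). Stack=[( E )] ptr=3 lookahead=/ remaining=[/ num / num $]
Step 7: reduce F->( E ). Stack=[F] ptr=3 lookahead=/ remaining=[/ num / num $]
Step 8: reduce T->F. Stack=[T] ptr=3 lookahead=/ remaining=[/ num / num $]
Step 9: shift /. Stack=[T /] ptr=4 lookahead=num remaining=[num / num $]
Step 10: shift num. Stack=[T / num] ptr=5 lookahead=/ remaining=[/ num $]
Step 11: reduce F->num. Stack=[T / F] ptr=5 lookahead=/ remaining=[/ num $]
Step 12: reduce T->T / F. Stack=[T] ptr=5 lookahead=/ remaining=[/ num $]
Step 13: shift /. Stack=[T /] ptr=6 lookahead=num remaining=[num $]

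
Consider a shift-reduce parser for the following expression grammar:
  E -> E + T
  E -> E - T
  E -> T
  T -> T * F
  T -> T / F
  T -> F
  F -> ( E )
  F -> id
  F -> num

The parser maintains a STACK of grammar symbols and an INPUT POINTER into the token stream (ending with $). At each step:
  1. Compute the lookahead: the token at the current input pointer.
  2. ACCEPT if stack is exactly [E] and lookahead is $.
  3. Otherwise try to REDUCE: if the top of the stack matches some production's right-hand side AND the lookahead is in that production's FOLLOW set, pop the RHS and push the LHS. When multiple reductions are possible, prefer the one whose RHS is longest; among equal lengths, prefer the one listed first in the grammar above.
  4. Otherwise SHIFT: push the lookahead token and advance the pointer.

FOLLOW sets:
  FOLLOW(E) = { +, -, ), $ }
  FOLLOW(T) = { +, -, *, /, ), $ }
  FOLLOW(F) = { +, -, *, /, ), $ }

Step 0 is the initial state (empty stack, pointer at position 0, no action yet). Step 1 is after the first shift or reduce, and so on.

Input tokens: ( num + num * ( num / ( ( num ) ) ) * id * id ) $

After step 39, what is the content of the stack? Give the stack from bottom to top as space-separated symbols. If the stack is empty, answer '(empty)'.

Step 1: shift (. Stack=[(] ptr=1 lookahead=num remaining=[num + num * ( num / ( ( num ) ) ) * id * id ) $]
Step 2: shift num. Stack=[( num] ptr=2 lookahead=+ remaining=[+ num * ( num / ( ( num ) ) ) * id * id ) $]
Step 3: reduce F->num. Stack=[( F] ptr=2 lookahead=+ remaining=[+ num * ( num / ( ( num ) ) ) * id * id ) $]
Step 4: reduce T->F. Stack=[( T] ptr=2 lookahead=+ remaining=[+ num * ( num / ( ( num ) ) ) * id * id ) $]
Step 5: reduce E->T. Stack=[( E] ptr=2 lookahead=+ remaining=[+ num * ( num / ( ( num ) ) ) * id * id ) $]
Step 6: shift +. Stack=[( E +] ptr=3 lookahead=num remaining=[num * ( num / ( ( num ) ) ) * id * id ) $]
Step 7: shift num. Stack=[( E + num] ptr=4 lookahead=* remaining=[* ( num / ( ( num ) ) ) * id * id ) $]
Step 8: reduce F->num. Stack=[( E + F] ptr=4 lookahead=* remaining=[* ( num / ( ( num ) ) ) * id * id ) $]
Step 9: reduce T->F. Stack=[( E + T] ptr=4 lookahead=* remaining=[* ( num / ( ( num ) ) ) * id * id ) $]
Step 10: shift *. Stack=[( E + T *] ptr=5 lookahead=( remaining=[( num / ( ( num ) ) ) * id * id ) $]
Step 11: shift (. Stack=[( E + T * (] ptr=6 lookahead=num remaining=[num / ( ( num ) ) ) * id * id ) $]
Step 12: shift num. Stack=[( E + T * ( num] ptr=7 lookahead=/ remaining=[/ ( ( num ) ) ) * id * id ) $]
Step 13: reduce F->num. Stack=[( E + T * ( F] ptr=7 lookahead=/ remaining=[/ ( ( num ) ) ) * id * id ) $]
Step 14: reduce T->F. Stack=[( E + T * ( T] ptr=7 lookahead=/ remaining=[/ ( ( num ) ) ) * id * id ) $]
Step 15: shift /. Stack=[( E + T * ( T /] ptr=8 lookahead=( remaining=[( ( num ) ) ) * id * id ) $]
Step 16: shift (. Stack=[( E + T * ( T / (] ptr=9 lookahead=( remaining=[( num ) ) ) * id * id ) $]
Step 17: shift (. Stack=[( E + T * ( T / ( (] ptr=10 lookahead=num remaining=[num ) ) ) * id * id ) $]
Step 18: shift num. Stack=[( E + T * ( T / ( ( num] ptr=11 lookahead=) remaining=[) ) ) * id * id ) $]
Step 19: reduce F->num. Stack=[( E + T * ( T / ( ( F] ptr=11 lookahead=) remaining=[) ) ) * id * id ) $]
Step 20: reduce T->F. Stack=[( E + T * ( T / ( ( T] ptr=11 lookahead=) remaining=[) ) ) * id * id ) $]
Step 21: reduce E->T. Stack=[( E + T * ( T / ( ( E] ptr=11 lookahead=) remaining=[) ) ) * id * id ) $]
Step 22: shift ). Stack=[( E + T * ( T / ( ( E )] ptr=12 lookahead=) remaining=[) ) * id * id ) $]
Step 23: reduce F->( E ). Stack=[( E + T * ( T / ( F] ptr=12 lookahead=) remaining=[) ) * id * id ) $]
Step 24: reduce T->F. Stack=[( E + T * ( T / ( T] ptr=12 lookahead=) remaining=[) ) * id * id ) $]
Step 25: reduce E->T. Stack=[( E + T * ( T / ( E] ptr=12 lookahead=) remaining=[) ) * id * id ) $]
Step 26: shift ). Stack=[( E + T * ( T / ( E )] ptr=13 lookahead=) remaining=[) * id * id ) $]
Step 27: reduce F->( E ). Stack=[( E + T * ( T / F] ptr=13 lookahead=) remaining=[) * id * id ) $]
Step 28: reduce T->T / F. Stack=[( E + T * ( T] ptr=13 lookahead=) remaining=[) * id * id ) $]
Step 29: reduce E->T. Stack=[( E + T * ( E] ptr=13 lookahead=) remaining=[) * id * id ) $]
Step 30: shift ). Stack=[( E + T * ( E )] ptr=14 lookahead=* remaining=[* id * id ) $]
Step 31: reduce F->( E ). Stack=[( E + T * F] ptr=14 lookahead=* remaining=[* id * id ) $]
Step 32: reduce T->T * F. Stack=[( E + T] ptr=14 lookahead=* remaining=[* id * id ) $]
Step 33: shift *. Stack=[( E + T *] ptr=15 lookahead=id remaining=[id * id ) $]
Step 34: shift id. Stack=[( E + T * id] ptr=16 lookahead=* remaining=[* id ) $]
Step 35: reduce F->id. Stack=[( E + T * F] ptr=16 lookahead=* remaining=[* id ) $]
Step 36: reduce T->T * F. Stack=[( E + T] ptr=16 lookahead=* remaining=[* id ) $]
Step 37: shift *. Stack=[( E + T *] ptr=17 lookahead=id remaining=[id ) $]
Step 38: shift id. Stack=[( E + T * id] ptr=18 lookahead=) remaining=[) $]
Step 39: reduce F->id. Stack=[( E + T * F] ptr=18 lookahead=) remaining=[) $]

Answer: ( E + T * F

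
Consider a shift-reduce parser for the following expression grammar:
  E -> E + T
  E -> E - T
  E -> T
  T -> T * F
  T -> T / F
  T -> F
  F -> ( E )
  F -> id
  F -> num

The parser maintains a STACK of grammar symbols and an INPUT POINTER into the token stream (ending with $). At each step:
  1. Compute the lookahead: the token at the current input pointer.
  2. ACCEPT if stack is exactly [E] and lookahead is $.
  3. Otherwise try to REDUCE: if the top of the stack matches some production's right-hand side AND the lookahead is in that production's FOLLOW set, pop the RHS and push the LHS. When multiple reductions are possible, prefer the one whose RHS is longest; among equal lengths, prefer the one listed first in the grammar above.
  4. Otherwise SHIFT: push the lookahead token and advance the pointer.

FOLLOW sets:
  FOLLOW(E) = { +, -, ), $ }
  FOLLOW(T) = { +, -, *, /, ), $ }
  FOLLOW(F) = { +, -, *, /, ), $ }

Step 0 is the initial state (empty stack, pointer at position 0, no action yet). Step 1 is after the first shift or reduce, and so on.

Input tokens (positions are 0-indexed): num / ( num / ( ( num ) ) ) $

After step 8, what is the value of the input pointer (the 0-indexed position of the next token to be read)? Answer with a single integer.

Step 1: shift num. Stack=[num] ptr=1 lookahead=/ remaining=[/ ( num / ( ( num ) ) ) $]
Step 2: reduce F->num. Stack=[F] ptr=1 lookahead=/ remaining=[/ ( num / ( ( num ) ) ) $]
Step 3: reduce T->F. Stack=[T] ptr=1 lookahead=/ remaining=[/ ( num / ( ( num ) ) ) $]
Step 4: shift /. Stack=[T /] ptr=2 lookahead=( remaining=[( num / ( ( num ) ) ) $]
Step 5: shift (. Stack=[T / (] ptr=3 lookahead=num remaining=[num / ( ( num ) ) ) $]
Step 6: shift num. Stack=[T / ( num] ptr=4 lookahead=/ remaining=[/ ( ( num ) ) ) $]
Step 7: reduce F->num. Stack=[T / ( F] ptr=4 lookahead=/ remaining=[/ ( ( num ) ) ) $]
Step 8: reduce T->F. Stack=[T / ( T] ptr=4 lookahead=/ remaining=[/ ( ( num ) ) ) $]

Answer: 4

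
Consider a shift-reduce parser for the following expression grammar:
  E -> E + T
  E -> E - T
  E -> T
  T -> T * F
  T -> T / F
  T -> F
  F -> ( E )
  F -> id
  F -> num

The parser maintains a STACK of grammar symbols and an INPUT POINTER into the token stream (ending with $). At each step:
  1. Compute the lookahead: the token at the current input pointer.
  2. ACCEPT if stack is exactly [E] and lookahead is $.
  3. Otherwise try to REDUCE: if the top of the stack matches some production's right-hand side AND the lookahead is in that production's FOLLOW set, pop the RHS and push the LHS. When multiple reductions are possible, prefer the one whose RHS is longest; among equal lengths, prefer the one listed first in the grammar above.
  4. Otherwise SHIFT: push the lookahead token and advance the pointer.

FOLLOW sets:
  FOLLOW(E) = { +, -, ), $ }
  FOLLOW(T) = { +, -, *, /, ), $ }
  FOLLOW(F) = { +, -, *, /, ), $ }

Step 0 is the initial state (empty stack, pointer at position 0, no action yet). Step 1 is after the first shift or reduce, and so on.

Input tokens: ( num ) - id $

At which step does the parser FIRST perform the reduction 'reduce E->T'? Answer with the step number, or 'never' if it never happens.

Step 1: shift (. Stack=[(] ptr=1 lookahead=num remaining=[num ) - id $]
Step 2: shift num. Stack=[( num] ptr=2 lookahead=) remaining=[) - id $]
Step 3: reduce F->num. Stack=[( F] ptr=2 lookahead=) remaining=[) - id $]
Step 4: reduce T->F. Stack=[( T] ptr=2 lookahead=) remaining=[) - id $]
Step 5: reduce E->T. Stack=[( E] ptr=2 lookahead=) remaining=[) - id $]

Answer: 5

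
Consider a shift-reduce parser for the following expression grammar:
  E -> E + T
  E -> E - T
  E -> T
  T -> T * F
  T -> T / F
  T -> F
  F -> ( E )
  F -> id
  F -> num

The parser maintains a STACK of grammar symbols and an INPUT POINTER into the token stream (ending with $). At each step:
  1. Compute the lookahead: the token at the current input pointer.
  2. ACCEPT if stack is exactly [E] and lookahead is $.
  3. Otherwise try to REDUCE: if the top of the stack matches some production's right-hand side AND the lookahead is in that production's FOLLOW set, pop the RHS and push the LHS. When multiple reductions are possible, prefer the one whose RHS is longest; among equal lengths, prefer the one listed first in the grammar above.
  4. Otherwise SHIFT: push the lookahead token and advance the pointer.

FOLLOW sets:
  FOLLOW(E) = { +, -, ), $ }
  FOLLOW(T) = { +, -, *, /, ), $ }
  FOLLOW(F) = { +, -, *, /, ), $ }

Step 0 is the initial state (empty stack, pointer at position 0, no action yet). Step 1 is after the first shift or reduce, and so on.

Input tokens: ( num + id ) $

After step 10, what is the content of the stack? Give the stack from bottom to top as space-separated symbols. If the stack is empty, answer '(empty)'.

Answer: ( E

Derivation:
Step 1: shift (. Stack=[(] ptr=1 lookahead=num remaining=[num + id ) $]
Step 2: shift num. Stack=[( num] ptr=2 lookahead=+ remaining=[+ id ) $]
Step 3: reduce F->num. Stack=[( F] ptr=2 lookahead=+ remaining=[+ id ) $]
Step 4: reduce T->F. Stack=[( T] ptr=2 lookahead=+ remaining=[+ id ) $]
Step 5: reduce E->T. Stack=[( E] ptr=2 lookahead=+ remaining=[+ id ) $]
Step 6: shift +. Stack=[( E +] ptr=3 lookahead=id remaining=[id ) $]
Step 7: shift id. Stack=[( E + id] ptr=4 lookahead=) remaining=[) $]
Step 8: reduce F->id. Stack=[( E + F] ptr=4 lookahead=) remaining=[) $]
Step 9: reduce T->F. Stack=[( E + T] ptr=4 lookahead=) remaining=[) $]
Step 10: reduce E->E + T. Stack=[( E] ptr=4 lookahead=) remaining=[) $]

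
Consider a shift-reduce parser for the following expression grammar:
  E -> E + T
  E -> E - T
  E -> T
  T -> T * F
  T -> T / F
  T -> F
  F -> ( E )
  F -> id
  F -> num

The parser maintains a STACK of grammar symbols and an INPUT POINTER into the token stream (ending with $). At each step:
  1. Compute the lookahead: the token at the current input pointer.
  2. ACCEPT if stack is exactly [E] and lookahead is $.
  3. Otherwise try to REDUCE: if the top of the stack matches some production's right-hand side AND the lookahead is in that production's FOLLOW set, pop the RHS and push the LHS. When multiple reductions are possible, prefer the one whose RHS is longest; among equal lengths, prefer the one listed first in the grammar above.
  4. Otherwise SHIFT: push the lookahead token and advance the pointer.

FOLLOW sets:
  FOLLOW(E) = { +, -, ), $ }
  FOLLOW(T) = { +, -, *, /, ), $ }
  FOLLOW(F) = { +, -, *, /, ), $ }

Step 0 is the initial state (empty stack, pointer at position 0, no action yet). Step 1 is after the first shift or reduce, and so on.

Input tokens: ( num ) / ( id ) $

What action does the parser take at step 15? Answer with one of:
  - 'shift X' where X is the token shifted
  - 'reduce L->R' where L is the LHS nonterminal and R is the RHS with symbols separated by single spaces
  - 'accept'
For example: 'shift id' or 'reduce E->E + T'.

Answer: shift )

Derivation:
Step 1: shift (. Stack=[(] ptr=1 lookahead=num remaining=[num ) / ( id ) $]
Step 2: shift num. Stack=[( num] ptr=2 lookahead=) remaining=[) / ( id ) $]
Step 3: reduce F->num. Stack=[( F] ptr=2 lookahead=) remaining=[) / ( id ) $]
Step 4: reduce T->F. Stack=[( T] ptr=2 lookahead=) remaining=[) / ( id ) $]
Step 5: reduce E->T. Stack=[( E] ptr=2 lookahead=) remaining=[) / ( id ) $]
Step 6: shift ). Stack=[( E )] ptr=3 lookahead=/ remaining=[/ ( id ) $]
Step 7: reduce F->( E ). Stack=[F] ptr=3 lookahead=/ remaining=[/ ( id ) $]
Step 8: reduce T->F. Stack=[T] ptr=3 lookahead=/ remaining=[/ ( id ) $]
Step 9: shift /. Stack=[T /] ptr=4 lookahead=( remaining=[( id ) $]
Step 10: shift (. Stack=[T / (] ptr=5 lookahead=id remaining=[id ) $]
Step 11: shift id. Stack=[T / ( id] ptr=6 lookahead=) remaining=[) $]
Step 12: reduce F->id. Stack=[T / ( F] ptr=6 lookahead=) remaining=[) $]
Step 13: reduce T->F. Stack=[T / ( T] ptr=6 lookahead=) remaining=[) $]
Step 14: reduce E->T. Stack=[T / ( E] ptr=6 lookahead=) remaining=[) $]
Step 15: shift ). Stack=[T / ( E )] ptr=7 lookahead=$ remaining=[$]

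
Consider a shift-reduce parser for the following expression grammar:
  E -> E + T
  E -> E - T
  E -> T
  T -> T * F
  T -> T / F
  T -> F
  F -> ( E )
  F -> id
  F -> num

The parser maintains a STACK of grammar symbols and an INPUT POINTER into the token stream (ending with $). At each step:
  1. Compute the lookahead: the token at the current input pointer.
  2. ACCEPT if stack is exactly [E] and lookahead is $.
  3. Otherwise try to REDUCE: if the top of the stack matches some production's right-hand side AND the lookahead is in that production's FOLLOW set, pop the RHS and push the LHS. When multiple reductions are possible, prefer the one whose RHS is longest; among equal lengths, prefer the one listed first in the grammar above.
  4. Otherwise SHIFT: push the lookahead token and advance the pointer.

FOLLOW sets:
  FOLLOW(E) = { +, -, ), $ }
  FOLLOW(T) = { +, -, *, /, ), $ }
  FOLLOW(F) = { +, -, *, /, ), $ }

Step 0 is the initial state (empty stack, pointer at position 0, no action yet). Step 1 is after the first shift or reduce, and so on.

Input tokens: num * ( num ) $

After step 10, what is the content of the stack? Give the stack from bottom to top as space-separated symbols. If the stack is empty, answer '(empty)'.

Step 1: shift num. Stack=[num] ptr=1 lookahead=* remaining=[* ( num ) $]
Step 2: reduce F->num. Stack=[F] ptr=1 lookahead=* remaining=[* ( num ) $]
Step 3: reduce T->F. Stack=[T] ptr=1 lookahead=* remaining=[* ( num ) $]
Step 4: shift *. Stack=[T *] ptr=2 lookahead=( remaining=[( num ) $]
Step 5: shift (. Stack=[T * (] ptr=3 lookahead=num remaining=[num ) $]
Step 6: shift num. Stack=[T * ( num] ptr=4 lookahead=) remaining=[) $]
Step 7: reduce F->num. Stack=[T * ( F] ptr=4 lookahead=) remaining=[) $]
Step 8: reduce T->F. Stack=[T * ( T] ptr=4 lookahead=) remaining=[) $]
Step 9: reduce E->T. Stack=[T * ( E] ptr=4 lookahead=) remaining=[) $]
Step 10: shift ). Stack=[T * ( E )] ptr=5 lookahead=$ remaining=[$]

Answer: T * ( E )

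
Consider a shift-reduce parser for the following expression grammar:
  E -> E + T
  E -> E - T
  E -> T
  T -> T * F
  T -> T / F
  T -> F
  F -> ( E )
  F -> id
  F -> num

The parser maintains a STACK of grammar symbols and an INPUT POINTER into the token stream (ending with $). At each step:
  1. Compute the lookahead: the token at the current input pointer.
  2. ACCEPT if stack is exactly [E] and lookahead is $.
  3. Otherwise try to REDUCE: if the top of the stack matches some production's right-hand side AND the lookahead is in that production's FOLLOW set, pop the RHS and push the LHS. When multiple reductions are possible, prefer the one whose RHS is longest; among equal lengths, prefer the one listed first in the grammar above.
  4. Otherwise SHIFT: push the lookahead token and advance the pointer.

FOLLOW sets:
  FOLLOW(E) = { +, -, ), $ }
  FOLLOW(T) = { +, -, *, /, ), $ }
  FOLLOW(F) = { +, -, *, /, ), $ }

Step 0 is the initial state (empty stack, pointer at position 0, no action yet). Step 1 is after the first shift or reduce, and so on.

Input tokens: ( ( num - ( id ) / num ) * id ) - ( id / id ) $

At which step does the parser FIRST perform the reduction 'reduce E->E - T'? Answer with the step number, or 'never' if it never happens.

Answer: 20

Derivation:
Step 1: shift (. Stack=[(] ptr=1 lookahead=( remaining=[( num - ( id ) / num ) * id ) - ( id / id ) $]
Step 2: shift (. Stack=[( (] ptr=2 lookahead=num remaining=[num - ( id ) / num ) * id ) - ( id / id ) $]
Step 3: shift num. Stack=[( ( num] ptr=3 lookahead=- remaining=[- ( id ) / num ) * id ) - ( id / id ) $]
Step 4: reduce F->num. Stack=[( ( F] ptr=3 lookahead=- remaining=[- ( id ) / num ) * id ) - ( id / id ) $]
Step 5: reduce T->F. Stack=[( ( T] ptr=3 lookahead=- remaining=[- ( id ) / num ) * id ) - ( id / id ) $]
Step 6: reduce E->T. Stack=[( ( E] ptr=3 lookahead=- remaining=[- ( id ) / num ) * id ) - ( id / id ) $]
Step 7: shift -. Stack=[( ( E -] ptr=4 lookahead=( remaining=[( id ) / num ) * id ) - ( id / id ) $]
Step 8: shift (. Stack=[( ( E - (] ptr=5 lookahead=id remaining=[id ) / num ) * id ) - ( id / id ) $]
Step 9: shift id. Stack=[( ( E - ( id] ptr=6 lookahead=) remaining=[) / num ) * id ) - ( id / id ) $]
Step 10: reduce F->id. Stack=[( ( E - ( F] ptr=6 lookahead=) remaining=[) / num ) * id ) - ( id / id ) $]
Step 11: reduce T->F. Stack=[( ( E - ( T] ptr=6 lookahead=) remaining=[) / num ) * id ) - ( id / id ) $]
Step 12: reduce E->T. Stack=[( ( E - ( E] ptr=6 lookahead=) remaining=[) / num ) * id ) - ( id / id ) $]
Step 13: shift ). Stack=[( ( E - ( E )] ptr=7 lookahead=/ remaining=[/ num ) * id ) - ( id / id ) $]
Step 14: reduce F->( E ). Stack=[( ( E - F] ptr=7 lookahead=/ remaining=[/ num ) * id ) - ( id / id ) $]
Step 15: reduce T->F. Stack=[( ( E - T] ptr=7 lookahead=/ remaining=[/ num ) * id ) - ( id / id ) $]
Step 16: shift /. Stack=[( ( E - T /] ptr=8 lookahead=num remaining=[num ) * id ) - ( id / id ) $]
Step 17: shift num. Stack=[( ( E - T / num] ptr=9 lookahead=) remaining=[) * id ) - ( id / id ) $]
Step 18: reduce F->num. Stack=[( ( E - T / F] ptr=9 lookahead=) remaining=[) * id ) - ( id / id ) $]
Step 19: reduce T->T / F. Stack=[( ( E - T] ptr=9 lookahead=) remaining=[) * id ) - ( id / id ) $]
Step 20: reduce E->E - T. Stack=[( ( E] ptr=9 lookahead=) remaining=[) * id ) - ( id / id ) $]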